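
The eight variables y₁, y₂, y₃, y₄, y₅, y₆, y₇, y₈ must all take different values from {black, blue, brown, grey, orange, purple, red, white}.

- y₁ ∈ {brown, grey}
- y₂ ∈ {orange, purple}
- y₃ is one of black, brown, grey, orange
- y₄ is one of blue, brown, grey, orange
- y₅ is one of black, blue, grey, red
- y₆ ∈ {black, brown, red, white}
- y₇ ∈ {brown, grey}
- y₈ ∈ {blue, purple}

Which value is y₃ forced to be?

The 8 variables draw from only 8 values {black, blue, brown, grey, orange, purple, red, white}, so each is used; only y₆ can be white, hence y₆ = white.
The 7 still-open variables draw from only 7 values {black, blue, brown, grey, orange, purple, red}, so each is used; only y₅ can be red, hence y₅ = red.
The 6 still-open variables draw from only 6 values {black, blue, brown, grey, orange, purple}, so each is used; only y₃ can be black, hence y₃ = black.

black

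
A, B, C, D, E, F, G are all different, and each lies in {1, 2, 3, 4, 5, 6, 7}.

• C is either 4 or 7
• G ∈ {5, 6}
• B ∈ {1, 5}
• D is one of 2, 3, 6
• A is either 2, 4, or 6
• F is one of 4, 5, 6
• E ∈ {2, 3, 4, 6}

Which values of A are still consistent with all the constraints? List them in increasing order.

2, 4, 6

The 7 variables together cover exactly {1, 2, 3, 4, 5, 6, 7} — 7 values for 7 variables — and 1 appears only in B's list, so B = 1.
Among the 6 still-open variables, 7 fits only C (and all 6 values in {2, 3, 4, 5, 6, 7} must be used), so C = 7.
No further eliminations apply; A can still be any of 2, 4, 6.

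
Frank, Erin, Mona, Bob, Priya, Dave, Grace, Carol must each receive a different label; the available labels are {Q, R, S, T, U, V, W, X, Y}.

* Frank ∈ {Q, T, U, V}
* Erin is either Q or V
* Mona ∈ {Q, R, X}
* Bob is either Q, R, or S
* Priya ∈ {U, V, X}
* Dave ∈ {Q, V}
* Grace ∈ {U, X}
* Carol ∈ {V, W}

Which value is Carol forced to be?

The 8 variables together cover exactly {Q, R, S, T, U, V, W, X} — 8 values for 8 variables — and S appears only in Bob's list, so Bob = S.
The 7 still-open variables together cover exactly {Q, R, T, U, V, W, X} — 7 values for 7 variables — and R appears only in Mona's list, so Mona = R.
Among the 6 still-open variables, T fits only Frank (and all 6 values in {Q, T, U, V, W, X} must be used), so Frank = T.
The 5 still-open variables draw from only 5 values {Q, U, V, W, X}, so each is used; only Carol can be W, hence Carol = W.

W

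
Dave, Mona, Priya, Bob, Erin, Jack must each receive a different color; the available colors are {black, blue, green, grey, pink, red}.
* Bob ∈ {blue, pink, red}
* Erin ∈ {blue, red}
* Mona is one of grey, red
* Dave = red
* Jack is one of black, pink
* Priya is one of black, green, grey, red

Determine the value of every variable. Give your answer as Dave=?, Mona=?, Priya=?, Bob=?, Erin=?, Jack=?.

Dave must be red (only option left). Strike red from Mona, Priya, Bob, Erin.
Mona must be grey (only option left). Eliminate grey elsewhere: Priya.
Erin's domain is down to {blue}, so Erin = blue. Eliminate blue elsewhere: Bob.
Bob's domain is down to {pink}, so Bob = pink. Eliminate pink elsewhere: Jack.
Jack must be black (only option left). Strike black from Priya.
That leaves Priya = green.

Dave=red, Mona=grey, Priya=green, Bob=pink, Erin=blue, Jack=black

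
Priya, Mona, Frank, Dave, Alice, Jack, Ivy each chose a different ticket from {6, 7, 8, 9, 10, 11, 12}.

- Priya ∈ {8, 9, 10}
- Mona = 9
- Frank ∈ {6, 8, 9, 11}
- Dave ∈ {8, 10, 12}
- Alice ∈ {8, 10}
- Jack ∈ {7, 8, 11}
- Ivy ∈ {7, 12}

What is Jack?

Mona has just one choice, so Mona = 9. Strike 9 from Priya, Frank.
The 6 still-open variables together cover exactly {6, 7, 8, 10, 11, 12} — 6 values for 6 variables — and 6 appears only in Frank's list, so Frank = 6.
The 5 still-open variables together cover exactly {7, 8, 10, 11, 12} — 5 values for 5 variables — and 11 appears only in Jack's list, so Jack = 11.

11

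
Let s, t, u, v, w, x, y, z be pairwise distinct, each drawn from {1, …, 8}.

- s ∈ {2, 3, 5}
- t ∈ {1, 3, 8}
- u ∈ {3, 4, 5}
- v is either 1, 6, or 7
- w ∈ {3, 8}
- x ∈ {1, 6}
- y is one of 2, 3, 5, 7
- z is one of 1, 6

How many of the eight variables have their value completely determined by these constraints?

2

The 8 variables together cover exactly {1, 2, 3, 4, 5, 6, 7, 8} — 8 values for 8 variables — and 4 appears only in u's list, so u = 4.
x and z share exactly the 2 values {1, 6}; by pigeonhole those values go to them, so strike 1, 6 from t, v.
v has just one choice, so v = 7. Remove 7 from y.
The 2 variables t and w are confined to {3, 8}, which locks those values in; drop them from s, y.
Determined: u=4, v=7. The other variables each still have more than one consistent value. That makes 2.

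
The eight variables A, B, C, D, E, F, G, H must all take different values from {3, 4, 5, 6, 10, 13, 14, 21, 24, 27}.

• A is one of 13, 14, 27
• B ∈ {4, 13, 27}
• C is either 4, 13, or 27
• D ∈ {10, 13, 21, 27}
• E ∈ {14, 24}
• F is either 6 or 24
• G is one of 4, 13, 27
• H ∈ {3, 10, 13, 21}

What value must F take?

B, C, G between them cover only {4, 13, 27} — a naked triple. Remove those values from A, D, H.
A's domain is down to {14}, so A = 14. So E can't be 14.
E's domain is down to {24}, so E = 24. Eliminate 24 elsewhere: F.
So F = 6.

6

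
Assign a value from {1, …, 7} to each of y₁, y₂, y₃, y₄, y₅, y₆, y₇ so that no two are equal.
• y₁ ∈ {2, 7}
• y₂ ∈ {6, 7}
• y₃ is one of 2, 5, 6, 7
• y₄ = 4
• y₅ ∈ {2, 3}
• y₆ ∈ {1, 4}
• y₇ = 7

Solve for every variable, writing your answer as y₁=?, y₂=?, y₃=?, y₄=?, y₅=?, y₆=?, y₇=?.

y₄ must be 4 (only option left). So y₆ can't be 4.
That leaves y₆ = 1.
y₇ has just one choice, so y₇ = 7. Eliminate 7 elsewhere: y₁, y₂, y₃.
That leaves y₁ = 2. Eliminate 2 elsewhere: y₃, y₅.
y₂'s domain is down to {6}, so y₂ = 6. Eliminate 6 elsewhere: y₃.
y₃'s domain is down to {5}, so y₃ = 5.
y₅ must be 3 (only option left).

y₁=2, y₂=6, y₃=5, y₄=4, y₅=3, y₆=1, y₇=7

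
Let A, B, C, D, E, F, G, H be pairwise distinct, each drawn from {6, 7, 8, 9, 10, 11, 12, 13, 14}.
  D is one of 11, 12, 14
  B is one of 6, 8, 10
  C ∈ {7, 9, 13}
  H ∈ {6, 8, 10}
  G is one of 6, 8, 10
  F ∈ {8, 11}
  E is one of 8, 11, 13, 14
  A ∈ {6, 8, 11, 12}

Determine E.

B, G, H between them cover only {6, 8, 10} — a naked triple. Remove those values from A, E, F.
F's domain is down to {11}, so F = 11. Eliminate 11 elsewhere: A, D, E.
A must be 12 (only option left). Strike 12 from D.
D must be 14 (only option left). Remove 14 from E.
So E = 13.

13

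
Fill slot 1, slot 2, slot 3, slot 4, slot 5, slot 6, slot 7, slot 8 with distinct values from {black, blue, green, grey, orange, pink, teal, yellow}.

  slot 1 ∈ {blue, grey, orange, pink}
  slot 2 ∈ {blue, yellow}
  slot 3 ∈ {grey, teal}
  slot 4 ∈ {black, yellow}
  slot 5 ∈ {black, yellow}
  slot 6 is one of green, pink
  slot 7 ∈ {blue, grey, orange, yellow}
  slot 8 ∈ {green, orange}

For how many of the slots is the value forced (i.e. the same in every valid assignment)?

2

The 8 variables draw from only 8 values {black, blue, green, grey, orange, pink, teal, yellow}, so each is used; only slot 3 can be teal, hence slot 3 = teal.
slot 4 and slot 5 share exactly the 2 values {black, yellow}; by pigeonhole those values go to them, so strike black, yellow from slot 2, slot 7.
That leaves slot 2 = blue. Strike blue from slot 1, slot 7.
Determined: slot 2=blue, slot 3=teal. The other slots each still have more than one consistent value. That makes 2.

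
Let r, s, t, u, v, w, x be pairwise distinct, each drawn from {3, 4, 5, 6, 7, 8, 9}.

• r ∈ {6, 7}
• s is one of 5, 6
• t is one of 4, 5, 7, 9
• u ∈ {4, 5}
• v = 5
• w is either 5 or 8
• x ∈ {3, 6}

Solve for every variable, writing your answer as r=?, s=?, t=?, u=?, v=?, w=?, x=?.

v has just one choice, so v = 5. Strike 5 from s, t, u, w.
w must be 8 (only option left).
s must be 6 (only option left). Strike 6 from r, x.
That leaves u = 4. Strike 4 from t.
That leaves x = 3.
r has just one choice, so r = 7. Remove 7 from t.
t must be 9 (only option left).

r=7, s=6, t=9, u=4, v=5, w=8, x=3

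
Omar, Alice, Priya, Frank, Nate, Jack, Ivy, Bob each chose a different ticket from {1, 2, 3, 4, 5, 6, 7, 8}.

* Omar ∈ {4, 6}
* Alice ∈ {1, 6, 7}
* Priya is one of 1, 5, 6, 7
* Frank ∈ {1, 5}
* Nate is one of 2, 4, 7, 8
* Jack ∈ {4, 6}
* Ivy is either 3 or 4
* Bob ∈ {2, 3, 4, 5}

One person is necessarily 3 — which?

The 8 variables draw from only 8 values {1, 2, 3, 4, 5, 6, 7, 8}, so each is used; only Nate can be 8, hence Nate = 8.
The 7 still-open variables draw from only 7 values {1, 2, 3, 4, 5, 6, 7}, so each is used; only Bob can be 2, hence Bob = 2.
The 6 still-open variables together cover exactly {1, 3, 4, 5, 6, 7} — 6 values for 6 variables — and 3 appears only in Ivy's list, so Ivy = 3.

Ivy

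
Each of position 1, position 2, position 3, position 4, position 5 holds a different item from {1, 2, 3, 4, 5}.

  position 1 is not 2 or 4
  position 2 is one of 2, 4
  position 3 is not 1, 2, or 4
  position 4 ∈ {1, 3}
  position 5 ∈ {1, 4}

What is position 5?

4

Among the 5 variables, 2 fits only position 2 (and all 5 values in {1, 2, 3, 4, 5} must be used), so position 2 = 2.
The 4 still-open variables together cover exactly {1, 3, 4, 5} — 4 values for 4 variables — and 4 appears only in position 5's list, so position 5 = 4.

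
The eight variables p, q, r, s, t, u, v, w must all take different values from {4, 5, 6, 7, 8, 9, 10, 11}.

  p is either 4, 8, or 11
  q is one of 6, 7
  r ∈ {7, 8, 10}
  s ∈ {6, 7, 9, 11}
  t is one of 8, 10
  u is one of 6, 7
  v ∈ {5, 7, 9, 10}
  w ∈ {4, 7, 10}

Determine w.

4

Among the 8 variables, 5 fits only v (and all 8 values in {4, 5, 6, 7, 8, 9, 10, 11} must be used), so v = 5.
Among the 7 still-open variables, 9 fits only s (and all 7 values in {4, 6, 7, 8, 9, 10, 11} must be used), so s = 9.
The 6 still-open variables draw from only 6 values {4, 6, 7, 8, 10, 11}, so each is used; only p can be 11, hence p = 11.
Among the 5 still-open variables, 4 fits only w (and all 5 values in {4, 6, 7, 8, 10} must be used), so w = 4.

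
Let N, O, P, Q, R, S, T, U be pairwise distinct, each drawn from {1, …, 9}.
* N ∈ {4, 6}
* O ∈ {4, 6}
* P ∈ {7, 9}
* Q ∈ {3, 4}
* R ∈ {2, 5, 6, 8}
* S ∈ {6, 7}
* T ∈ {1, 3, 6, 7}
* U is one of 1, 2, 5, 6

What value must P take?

The 2 variables N and O are confined to {4, 6}, which locks those values in; drop them from Q, R, S, T, U.
Q must be 3 (only option left). So T can't be 3.
S must be 7 (only option left). Strike 7 from P, T.
So P = 9.

9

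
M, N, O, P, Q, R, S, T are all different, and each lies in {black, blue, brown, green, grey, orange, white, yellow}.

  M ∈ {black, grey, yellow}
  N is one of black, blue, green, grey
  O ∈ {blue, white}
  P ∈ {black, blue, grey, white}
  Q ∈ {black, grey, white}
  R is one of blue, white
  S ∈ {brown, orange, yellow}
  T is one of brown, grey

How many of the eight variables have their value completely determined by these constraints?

Among the 8 variables, green fits only N (and all 8 values in {black, blue, brown, green, grey, orange, white, yellow} must be used), so N = green.
The 7 still-open variables draw from only 7 values {black, blue, brown, grey, orange, white, yellow}, so each is used; only S can be orange, hence S = orange.
The 6 still-open variables together cover exactly {black, blue, brown, grey, white, yellow} — 6 values for 6 variables — and brown appears only in T's list, so T = brown.
The 5 still-open variables together cover exactly {black, blue, grey, white, yellow} — 5 values for 5 variables — and yellow appears only in M's list, so M = yellow.
The 2 variables O and R are confined to {blue, white}, which locks those values in; drop them from P, Q.
Determined: M=yellow, N=green, S=orange, T=brown. The other variables each still have more than one consistent value. That makes 4.

4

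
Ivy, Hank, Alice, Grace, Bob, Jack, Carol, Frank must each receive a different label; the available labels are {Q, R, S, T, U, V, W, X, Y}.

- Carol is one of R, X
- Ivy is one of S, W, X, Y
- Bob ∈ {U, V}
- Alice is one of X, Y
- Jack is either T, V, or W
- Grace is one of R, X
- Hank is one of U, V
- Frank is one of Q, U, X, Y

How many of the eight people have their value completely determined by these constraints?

Hank and Bob between them cover only {U, V} — a naked pair. Remove those values from Jack, Frank.
The 2 variables Grace and Carol are confined to {R, X}, which locks those values in; drop them from Ivy, Alice, Frank.
That leaves Alice = Y. Strike Y from Ivy, Frank.
Frank has just one choice, so Frank = Q.
Determined: Alice=Y, Frank=Q. The other people each still have more than one consistent value. That makes 2.

2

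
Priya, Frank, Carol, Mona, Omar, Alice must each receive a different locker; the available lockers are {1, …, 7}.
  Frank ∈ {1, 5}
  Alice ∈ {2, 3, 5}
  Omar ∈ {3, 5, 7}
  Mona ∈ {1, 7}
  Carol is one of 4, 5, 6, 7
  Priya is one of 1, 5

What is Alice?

2

Priya and Frank share exactly the 2 values {1, 5}; by pigeonhole those values go to them, so strike 1, 5 from Carol, Mona, Omar, Alice.
Mona has just one choice, so Mona = 7. So Carol, Omar can't be 7.
Omar's domain is down to {3}, so Omar = 3. Remove 3 from Alice.
So Alice = 2.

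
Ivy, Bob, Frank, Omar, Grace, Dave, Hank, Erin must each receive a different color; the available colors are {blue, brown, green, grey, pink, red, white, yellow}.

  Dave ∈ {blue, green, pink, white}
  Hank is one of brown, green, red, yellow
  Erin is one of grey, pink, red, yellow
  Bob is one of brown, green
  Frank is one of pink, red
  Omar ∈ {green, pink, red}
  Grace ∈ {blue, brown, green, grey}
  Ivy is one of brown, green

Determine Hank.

yellow

Among the 8 variables, white fits only Dave (and all 8 values in {blue, brown, green, grey, pink, red, white, yellow} must be used), so Dave = white.
The 7 still-open variables together cover exactly {blue, brown, green, grey, pink, red, yellow} — 7 values for 7 variables — and blue appears only in Grace's list, so Grace = blue.
The 6 still-open variables draw from only 6 values {brown, green, grey, pink, red, yellow}, so each is used; only Erin can be grey, hence Erin = grey.
The 5 still-open variables together cover exactly {brown, green, pink, red, yellow} — 5 values for 5 variables — and yellow appears only in Hank's list, so Hank = yellow.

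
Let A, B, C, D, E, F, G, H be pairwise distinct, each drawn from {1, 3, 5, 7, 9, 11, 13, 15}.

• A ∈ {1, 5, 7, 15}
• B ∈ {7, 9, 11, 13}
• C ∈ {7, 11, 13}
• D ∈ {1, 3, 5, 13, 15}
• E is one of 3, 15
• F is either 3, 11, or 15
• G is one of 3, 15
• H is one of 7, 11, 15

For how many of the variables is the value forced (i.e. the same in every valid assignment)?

4

The 8 variables draw from only 8 values {1, 3, 5, 7, 9, 11, 13, 15}, so each is used; only B can be 9, hence B = 9.
E and G between them cover only {3, 15} — a naked pair. Remove those values from A, D, F, H.
F has just one choice, so F = 11. So C, H can't be 11.
H's domain is down to {7}, so H = 7. Remove 7 from A, C.
C must be 13 (only option left). Remove 13 from D.
Determined: B=9, C=13, F=11, H=7. The other variables each still have more than one consistent value. That makes 4.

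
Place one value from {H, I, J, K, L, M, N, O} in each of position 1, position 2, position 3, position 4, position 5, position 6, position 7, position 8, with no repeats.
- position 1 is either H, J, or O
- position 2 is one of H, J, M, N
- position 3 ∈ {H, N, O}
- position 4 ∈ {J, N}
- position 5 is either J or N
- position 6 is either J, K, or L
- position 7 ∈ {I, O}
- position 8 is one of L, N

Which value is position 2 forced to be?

The 8 variables draw from only 8 values {H, I, J, K, L, M, N, O}, so each is used; only position 7 can be I, hence position 7 = I.
Among the 7 still-open variables, K fits only position 6 (and all 7 values in {H, J, K, L, M, N, O} must be used), so position 6 = K.
Among the 6 still-open variables, L fits only position 8 (and all 6 values in {H, J, L, M, N, O} must be used), so position 8 = L.
Among the 5 still-open variables, M fits only position 2 (and all 5 values in {H, J, M, N, O} must be used), so position 2 = M.

M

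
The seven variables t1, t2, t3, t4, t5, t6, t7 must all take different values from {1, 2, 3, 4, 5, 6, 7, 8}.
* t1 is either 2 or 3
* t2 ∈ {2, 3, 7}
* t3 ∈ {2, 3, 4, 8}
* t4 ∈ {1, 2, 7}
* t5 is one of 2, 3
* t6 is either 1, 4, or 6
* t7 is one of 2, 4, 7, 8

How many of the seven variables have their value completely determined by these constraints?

3

Among the 7 variables, 6 fits only t6 (and all 7 values in {1, 2, 3, 4, 6, 7, 8} must be used), so t6 = 6.
Among the 6 still-open variables, 1 fits only t4 (and all 6 values in {1, 2, 3, 4, 7, 8} must be used), so t4 = 1.
t1 and t5 between them cover only {2, 3} — a naked pair. Remove those values from t2, t3, t7.
That leaves t2 = 7. Remove 7 from t7.
Determined: t2=7, t4=1, t6=6. The other variables each still have more than one consistent value. That makes 3.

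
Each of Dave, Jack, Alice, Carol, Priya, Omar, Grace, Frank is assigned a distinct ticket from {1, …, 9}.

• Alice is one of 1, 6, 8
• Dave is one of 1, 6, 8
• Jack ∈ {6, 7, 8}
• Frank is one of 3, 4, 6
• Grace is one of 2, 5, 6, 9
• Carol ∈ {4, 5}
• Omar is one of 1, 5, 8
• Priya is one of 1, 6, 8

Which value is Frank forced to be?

3

The 3 variables Dave, Alice, Priya are confined to {1, 6, 8}, which locks those values in; drop them from Jack, Omar, Grace, Frank.
Jack must be 7 (only option left).
Omar has just one choice, so Omar = 5. Eliminate 5 elsewhere: Carol, Grace.
That leaves Carol = 4. Strike 4 from Frank.
So Frank = 3.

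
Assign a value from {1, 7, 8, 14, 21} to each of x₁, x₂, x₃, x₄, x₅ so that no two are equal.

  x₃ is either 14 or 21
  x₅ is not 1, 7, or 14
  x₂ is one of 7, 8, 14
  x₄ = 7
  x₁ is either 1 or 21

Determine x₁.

x₄ must be 7 (only option left). So x₂ can't be 7.
The 4 still-open variables together cover exactly {1, 8, 14, 21} — 4 values for 4 variables — and 1 appears only in x₁'s list, so x₁ = 1.

1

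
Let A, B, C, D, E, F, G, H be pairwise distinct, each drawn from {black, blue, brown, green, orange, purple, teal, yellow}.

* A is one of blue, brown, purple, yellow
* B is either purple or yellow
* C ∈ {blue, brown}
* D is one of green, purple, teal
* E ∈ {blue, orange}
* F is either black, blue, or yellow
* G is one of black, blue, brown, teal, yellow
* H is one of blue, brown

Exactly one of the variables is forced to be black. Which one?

F

The 8 variables draw from only 8 values {black, blue, brown, green, orange, purple, teal, yellow}, so each is used; only D can be green, hence D = green.
Among the 7 still-open variables, orange fits only E (and all 7 values in {black, blue, brown, orange, purple, teal, yellow} must be used), so E = orange.
The 6 still-open variables draw from only 6 values {black, blue, brown, purple, teal, yellow}, so each is used; only G can be teal, hence G = teal.
The 5 still-open variables together cover exactly {black, blue, brown, purple, yellow} — 5 values for 5 variables — and black appears only in F's list, so F = black.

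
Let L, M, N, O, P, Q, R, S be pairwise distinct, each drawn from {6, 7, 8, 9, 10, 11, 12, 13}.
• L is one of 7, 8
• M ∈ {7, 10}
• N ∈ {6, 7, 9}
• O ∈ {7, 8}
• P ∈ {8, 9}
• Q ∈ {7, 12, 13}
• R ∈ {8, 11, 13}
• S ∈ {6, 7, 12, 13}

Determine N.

6

The 8 variables together cover exactly {6, 7, 8, 9, 10, 11, 12, 13} — 8 values for 8 variables — and 10 appears only in M's list, so M = 10.
Among the 7 still-open variables, 11 fits only R (and all 7 values in {6, 7, 8, 9, 11, 12, 13} must be used), so R = 11.
The 2 variables L and O are confined to {7, 8}, which locks those values in; drop them from N, P, Q, S.
P must be 9 (only option left). So N can't be 9.
So N = 6.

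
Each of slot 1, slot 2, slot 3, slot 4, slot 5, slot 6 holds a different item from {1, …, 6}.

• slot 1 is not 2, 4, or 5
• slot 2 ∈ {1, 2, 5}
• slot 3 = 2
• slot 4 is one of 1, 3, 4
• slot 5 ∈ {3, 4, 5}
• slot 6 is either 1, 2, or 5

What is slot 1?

slot 3's domain is down to {2}, so slot 3 = 2. Strike 2 from slot 2, slot 6.
Among the 5 still-open variables, 6 fits only slot 1 (and all 5 values in {1, 3, 4, 5, 6} must be used), so slot 1 = 6.

6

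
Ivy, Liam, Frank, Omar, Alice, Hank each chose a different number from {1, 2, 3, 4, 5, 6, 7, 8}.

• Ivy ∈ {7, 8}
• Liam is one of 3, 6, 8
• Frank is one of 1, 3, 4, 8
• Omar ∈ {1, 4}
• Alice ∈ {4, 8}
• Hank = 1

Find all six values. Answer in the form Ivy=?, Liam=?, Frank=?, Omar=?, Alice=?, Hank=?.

Ivy=7, Liam=6, Frank=3, Omar=4, Alice=8, Hank=1

Hank must be 1 (only option left). So Frank, Omar can't be 1.
That leaves Omar = 4. So Frank, Alice can't be 4.
That leaves Alice = 8. So Ivy, Liam, Frank can't be 8.
Ivy's domain is down to {7}, so Ivy = 7.
Frank's domain is down to {3}, so Frank = 3. Strike 3 from Liam.
Liam's domain is down to {6}, so Liam = 6.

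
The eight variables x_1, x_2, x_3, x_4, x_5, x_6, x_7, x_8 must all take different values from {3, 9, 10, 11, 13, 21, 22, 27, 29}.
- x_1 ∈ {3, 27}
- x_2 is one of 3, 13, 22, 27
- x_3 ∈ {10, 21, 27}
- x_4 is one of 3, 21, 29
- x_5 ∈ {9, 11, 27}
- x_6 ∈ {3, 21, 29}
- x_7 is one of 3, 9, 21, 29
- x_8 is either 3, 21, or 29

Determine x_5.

x_4, x_6, x_8 share exactly the 3 values {3, 21, 29}; by pigeonhole those values go to them, so strike 3, 21, 29 from x_1, x_2, x_3, x_7.
x_1 must be 27 (only option left). Strike 27 from x_2, x_3, x_5.
That leaves x_3 = 10.
x_7 has just one choice, so x_7 = 9. Eliminate 9 elsewhere: x_5.
So x_5 = 11.

11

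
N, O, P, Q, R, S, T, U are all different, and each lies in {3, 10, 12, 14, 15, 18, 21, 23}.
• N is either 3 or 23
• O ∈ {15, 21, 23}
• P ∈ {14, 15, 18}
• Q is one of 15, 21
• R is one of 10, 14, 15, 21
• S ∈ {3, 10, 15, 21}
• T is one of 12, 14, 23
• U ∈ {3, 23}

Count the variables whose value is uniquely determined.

The 8 variables draw from only 8 values {3, 10, 12, 14, 15, 18, 21, 23}, so each is used; only T can be 12, hence T = 12.
Among the 7 still-open variables, 18 fits only P (and all 7 values in {3, 10, 14, 15, 18, 21, 23} must be used), so P = 18.
The 6 still-open variables together cover exactly {3, 10, 14, 15, 21, 23} — 6 values for 6 variables — and 14 appears only in R's list, so R = 14.
Among the 5 still-open variables, 10 fits only S (and all 5 values in {3, 10, 15, 21, 23} must be used), so S = 10.
N and U between them cover only {3, 23} — a naked pair. Remove those values from O.
Determined: P=18, R=14, S=10, T=12. The other variables each still have more than one consistent value. That makes 4.

4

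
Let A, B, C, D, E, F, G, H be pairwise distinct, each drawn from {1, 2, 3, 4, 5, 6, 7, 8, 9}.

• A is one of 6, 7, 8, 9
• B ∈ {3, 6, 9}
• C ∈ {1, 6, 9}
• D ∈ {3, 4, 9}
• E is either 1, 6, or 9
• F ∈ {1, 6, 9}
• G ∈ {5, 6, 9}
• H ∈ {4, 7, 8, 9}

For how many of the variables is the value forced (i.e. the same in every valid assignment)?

3

The 8 variables draw from only 8 values {1, 3, 4, 5, 6, 7, 8, 9}, so each is used; only G can be 5, hence G = 5.
C, E, F share exactly the 3 values {1, 6, 9}; by pigeonhole those values go to them, so strike 1, 6, 9 from A, B, D, H.
B has just one choice, so B = 3. So D can't be 3.
D's domain is down to {4}, so D = 4. Eliminate 4 elsewhere: H.
Determined: B=3, D=4, G=5. The other variables each still have more than one consistent value. That makes 3.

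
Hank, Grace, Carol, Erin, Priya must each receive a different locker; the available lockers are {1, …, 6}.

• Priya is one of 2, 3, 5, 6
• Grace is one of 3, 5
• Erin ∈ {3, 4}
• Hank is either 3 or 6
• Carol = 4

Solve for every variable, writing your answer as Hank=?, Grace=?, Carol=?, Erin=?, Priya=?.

Carol must be 4 (only option left). Remove 4 from Erin.
That leaves Erin = 3. Strike 3 from Hank, Grace, Priya.
That leaves Hank = 6. Strike 6 from Priya.
That leaves Grace = 5. Remove 5 from Priya.
Priya has just one choice, so Priya = 2.

Hank=6, Grace=5, Carol=4, Erin=3, Priya=2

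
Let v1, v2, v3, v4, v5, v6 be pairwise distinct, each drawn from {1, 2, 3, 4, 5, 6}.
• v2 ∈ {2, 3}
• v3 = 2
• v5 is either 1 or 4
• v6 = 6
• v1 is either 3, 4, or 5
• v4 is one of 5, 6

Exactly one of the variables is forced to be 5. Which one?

v4

v3 has just one choice, so v3 = 2. So v2 can't be 2.
v6's domain is down to {6}, so v6 = 6. Strike 6 from v4.
So 5 goes to v4.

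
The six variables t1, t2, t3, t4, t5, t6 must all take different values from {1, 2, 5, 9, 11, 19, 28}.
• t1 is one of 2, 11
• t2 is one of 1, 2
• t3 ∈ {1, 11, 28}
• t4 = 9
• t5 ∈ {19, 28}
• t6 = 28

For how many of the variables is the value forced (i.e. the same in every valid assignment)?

t4 has just one choice, so t4 = 9.
t6 has just one choice, so t6 = 28. Remove 28 from t3, t5.
t5's domain is down to {19}, so t5 = 19.
Determined: t4=9, t5=19, t6=28. The other variables each still have more than one consistent value. That makes 3.

3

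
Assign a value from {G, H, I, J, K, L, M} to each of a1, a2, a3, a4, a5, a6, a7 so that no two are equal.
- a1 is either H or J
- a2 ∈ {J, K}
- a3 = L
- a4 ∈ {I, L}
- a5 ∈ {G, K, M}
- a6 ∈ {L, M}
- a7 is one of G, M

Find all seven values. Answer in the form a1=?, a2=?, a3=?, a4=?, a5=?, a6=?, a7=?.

a1=H, a2=J, a3=L, a4=I, a5=K, a6=M, a7=G

a3 must be L (only option left). So a4, a6 can't be L.
a4 must be I (only option left).
That leaves a6 = M. Remove M from a5, a7.
a7 has just one choice, so a7 = G. Strike G from a5.
a5's domain is down to {K}, so a5 = K. Eliminate K elsewhere: a2.
a2's domain is down to {J}, so a2 = J. Strike J from a1.
a1 must be H (only option left).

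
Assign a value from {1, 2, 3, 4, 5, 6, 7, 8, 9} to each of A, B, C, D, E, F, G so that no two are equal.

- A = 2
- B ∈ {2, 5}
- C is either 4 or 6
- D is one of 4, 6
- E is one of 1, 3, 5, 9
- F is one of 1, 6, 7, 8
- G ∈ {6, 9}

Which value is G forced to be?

9

A has just one choice, so A = 2. Remove 2 from B.
B has just one choice, so B = 5. Strike 5 from E.
C and D share exactly the 2 values {4, 6}; by pigeonhole those values go to them, so strike 4, 6 from F, G.
So G = 9.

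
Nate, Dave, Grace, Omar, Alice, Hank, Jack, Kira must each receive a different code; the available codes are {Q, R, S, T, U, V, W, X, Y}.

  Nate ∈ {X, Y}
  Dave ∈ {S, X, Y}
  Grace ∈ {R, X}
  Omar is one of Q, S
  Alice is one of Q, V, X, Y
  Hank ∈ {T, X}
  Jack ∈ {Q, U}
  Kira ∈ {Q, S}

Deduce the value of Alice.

The 8 variables together cover exactly {Q, R, S, T, U, V, X, Y} — 8 values for 8 variables — and R appears only in Grace's list, so Grace = R.
Among the 7 still-open variables, T fits only Hank (and all 7 values in {Q, S, T, U, V, X, Y} must be used), so Hank = T.
The 6 still-open variables together cover exactly {Q, S, U, V, X, Y} — 6 values for 6 variables — and U appears only in Jack's list, so Jack = U.
The 5 still-open variables together cover exactly {Q, S, V, X, Y} — 5 values for 5 variables — and V appears only in Alice's list, so Alice = V.

V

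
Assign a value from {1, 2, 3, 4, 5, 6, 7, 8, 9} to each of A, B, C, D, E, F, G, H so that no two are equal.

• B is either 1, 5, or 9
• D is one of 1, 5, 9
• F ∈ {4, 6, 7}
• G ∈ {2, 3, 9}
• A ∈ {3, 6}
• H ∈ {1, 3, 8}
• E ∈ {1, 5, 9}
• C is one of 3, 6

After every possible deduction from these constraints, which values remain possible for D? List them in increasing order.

1, 5, 9

A and C share exactly the 2 values {3, 6}; by pigeonhole those values go to them, so strike 3, 6 from F, G, H.
B, D, E between them cover only {1, 5, 9} — a naked triple. Remove those values from G, H.
That leaves G = 2.
H's domain is down to {8}, so H = 8.
No further eliminations apply; D can still be any of 1, 5, 9.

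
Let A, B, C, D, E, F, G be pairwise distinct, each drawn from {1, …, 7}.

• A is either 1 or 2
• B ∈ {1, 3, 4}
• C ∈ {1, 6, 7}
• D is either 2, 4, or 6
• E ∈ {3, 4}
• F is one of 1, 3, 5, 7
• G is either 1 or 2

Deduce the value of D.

6

Among the 7 variables, 5 fits only F (and all 7 values in {1, 2, 3, 4, 5, 6, 7} must be used), so F = 5.
Among the 6 still-open variables, 7 fits only C (and all 6 values in {1, 2, 3, 4, 6, 7} must be used), so C = 7.
The 5 still-open variables together cover exactly {1, 2, 3, 4, 6} — 5 values for 5 variables — and 6 appears only in D's list, so D = 6.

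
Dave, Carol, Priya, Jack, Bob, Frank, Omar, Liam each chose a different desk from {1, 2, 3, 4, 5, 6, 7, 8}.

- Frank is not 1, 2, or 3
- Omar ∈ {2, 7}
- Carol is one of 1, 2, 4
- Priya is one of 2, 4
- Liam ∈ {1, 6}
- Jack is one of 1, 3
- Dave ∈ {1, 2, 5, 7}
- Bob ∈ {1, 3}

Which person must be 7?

Among the 8 variables, 8 fits only Frank (and all 8 values in {1, 2, 3, 4, 5, 6, 7, 8} must be used), so Frank = 8.
Among the 7 still-open variables, 5 fits only Dave (and all 7 values in {1, 2, 3, 4, 5, 6, 7} must be used), so Dave = 5.
The 6 still-open variables draw from only 6 values {1, 2, 3, 4, 6, 7}, so each is used; only Liam can be 6, hence Liam = 6.
The 5 still-open variables draw from only 5 values {1, 2, 3, 4, 7}, so each is used; only Omar can be 7, hence Omar = 7.

Omar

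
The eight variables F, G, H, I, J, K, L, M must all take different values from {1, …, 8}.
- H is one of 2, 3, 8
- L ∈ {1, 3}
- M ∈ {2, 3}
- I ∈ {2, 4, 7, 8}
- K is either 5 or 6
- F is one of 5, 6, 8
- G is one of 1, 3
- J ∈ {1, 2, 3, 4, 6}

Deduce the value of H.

8

The 8 variables draw from only 8 values {1, 2, 3, 4, 5, 6, 7, 8}, so each is used; only I can be 7, hence I = 7.
The 7 still-open variables together cover exactly {1, 2, 3, 4, 5, 6, 8} — 7 values for 7 variables — and 4 appears only in J's list, so J = 4.
The 2 variables G and L are confined to {1, 3}, which locks those values in; drop them from H, M.
That leaves M = 2. So H can't be 2.
So H = 8.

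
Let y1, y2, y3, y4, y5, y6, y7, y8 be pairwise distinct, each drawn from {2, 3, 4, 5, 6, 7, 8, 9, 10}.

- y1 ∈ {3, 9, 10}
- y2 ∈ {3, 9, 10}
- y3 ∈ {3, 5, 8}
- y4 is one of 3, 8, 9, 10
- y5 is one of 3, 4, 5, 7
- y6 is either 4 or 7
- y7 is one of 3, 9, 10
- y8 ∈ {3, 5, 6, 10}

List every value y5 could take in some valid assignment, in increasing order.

Among the 8 variables, 6 fits only y8 (and all 8 values in {3, 4, 5, 6, 7, 8, 9, 10} must be used), so y8 = 6.
The 3 variables y1, y2, y7 are confined to {3, 9, 10}, which locks those values in; drop them from y3, y4, y5.
That leaves y4 = 8. So y3 can't be 8.
y3 has just one choice, so y3 = 5. Strike 5 from y5.
No further eliminations apply; y5 can still be any of 4, 7.

4, 7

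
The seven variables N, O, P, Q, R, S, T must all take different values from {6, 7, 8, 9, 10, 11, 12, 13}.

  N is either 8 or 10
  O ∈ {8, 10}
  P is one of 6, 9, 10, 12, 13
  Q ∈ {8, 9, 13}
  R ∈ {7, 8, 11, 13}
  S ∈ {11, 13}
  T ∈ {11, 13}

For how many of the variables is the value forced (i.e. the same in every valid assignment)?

2

The 2 variables N and O are confined to {8, 10}, which locks those values in; drop them from P, Q, R.
S and T between them cover only {11, 13} — a naked pair. Remove those values from P, Q, R.
Q has just one choice, so Q = 9. Remove 9 from P.
R's domain is down to {7}, so R = 7.
Determined: Q=9, R=7. The other variables each still have more than one consistent value. That makes 2.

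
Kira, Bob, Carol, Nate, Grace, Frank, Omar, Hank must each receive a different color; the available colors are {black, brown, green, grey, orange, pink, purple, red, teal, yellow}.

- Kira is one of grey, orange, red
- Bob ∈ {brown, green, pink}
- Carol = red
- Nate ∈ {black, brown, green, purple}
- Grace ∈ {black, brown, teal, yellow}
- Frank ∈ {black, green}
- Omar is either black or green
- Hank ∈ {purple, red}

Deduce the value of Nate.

brown

Carol has just one choice, so Carol = red. Remove red from Kira, Hank.
That leaves Hank = purple. So Nate can't be purple.
Frank and Omar between them cover only {black, green} — a naked pair. Remove those values from Bob, Nate, Grace.
So Nate = brown.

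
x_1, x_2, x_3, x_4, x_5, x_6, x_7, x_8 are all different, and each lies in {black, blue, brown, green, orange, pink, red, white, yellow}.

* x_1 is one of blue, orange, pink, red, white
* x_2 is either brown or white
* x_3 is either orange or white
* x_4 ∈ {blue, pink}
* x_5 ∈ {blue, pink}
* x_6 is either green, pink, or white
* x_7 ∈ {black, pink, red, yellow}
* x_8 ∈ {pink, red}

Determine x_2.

brown

The 2 variables x_4 and x_5 are confined to {blue, pink}, which locks those values in; drop them from x_1, x_6, x_7, x_8.
That leaves x_8 = red. So x_1, x_7 can't be red.
The 2 variables x_1 and x_3 are confined to {orange, white}, which locks those values in; drop them from x_2, x_6.
So x_2 = brown.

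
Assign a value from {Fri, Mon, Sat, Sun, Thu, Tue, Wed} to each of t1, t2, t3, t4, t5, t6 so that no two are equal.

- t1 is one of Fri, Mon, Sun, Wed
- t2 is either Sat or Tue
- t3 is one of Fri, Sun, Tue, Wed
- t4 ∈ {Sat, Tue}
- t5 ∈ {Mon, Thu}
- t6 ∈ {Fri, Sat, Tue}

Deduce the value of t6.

Fri

t2 and t4 share exactly the 2 values {Sat, Tue}; by pigeonhole those values go to them, so strike Sat, Tue from t3, t6.
So t6 = Fri.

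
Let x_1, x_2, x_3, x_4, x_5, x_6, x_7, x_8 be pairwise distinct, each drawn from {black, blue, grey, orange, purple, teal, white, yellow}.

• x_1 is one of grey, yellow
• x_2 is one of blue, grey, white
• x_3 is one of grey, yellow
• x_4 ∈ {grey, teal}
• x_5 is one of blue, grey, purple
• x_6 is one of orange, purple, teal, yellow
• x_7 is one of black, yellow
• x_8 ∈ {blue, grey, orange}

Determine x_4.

teal

The 8 variables draw from only 8 values {black, blue, grey, orange, purple, teal, white, yellow}, so each is used; only x_7 can be black, hence x_7 = black.
Among the 7 still-open variables, white fits only x_2 (and all 7 values in {blue, grey, orange, purple, teal, white, yellow} must be used), so x_2 = white.
x_1 and x_3 between them cover only {grey, yellow} — a naked pair. Remove those values from x_4, x_5, x_6, x_8.
So x_4 = teal.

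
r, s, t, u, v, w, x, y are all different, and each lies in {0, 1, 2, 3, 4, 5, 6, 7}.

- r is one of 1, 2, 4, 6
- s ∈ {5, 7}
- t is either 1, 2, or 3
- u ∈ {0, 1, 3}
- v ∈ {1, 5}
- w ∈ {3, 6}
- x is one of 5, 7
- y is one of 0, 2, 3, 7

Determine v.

1

The 8 variables draw from only 8 values {0, 1, 2, 3, 4, 5, 6, 7}, so each is used; only r can be 4, hence r = 4.
Among the 7 still-open variables, 6 fits only w (and all 7 values in {0, 1, 2, 3, 5, 6, 7} must be used), so w = 6.
The 2 variables s and x are confined to {5, 7}, which locks those values in; drop them from v, y.
So v = 1.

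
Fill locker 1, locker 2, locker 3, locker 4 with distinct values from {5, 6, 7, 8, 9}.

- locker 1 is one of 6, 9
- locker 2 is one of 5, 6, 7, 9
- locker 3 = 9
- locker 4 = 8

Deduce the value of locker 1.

locker 3 must be 9 (only option left). Eliminate 9 elsewhere: locker 1, locker 2.
So locker 1 = 6.

6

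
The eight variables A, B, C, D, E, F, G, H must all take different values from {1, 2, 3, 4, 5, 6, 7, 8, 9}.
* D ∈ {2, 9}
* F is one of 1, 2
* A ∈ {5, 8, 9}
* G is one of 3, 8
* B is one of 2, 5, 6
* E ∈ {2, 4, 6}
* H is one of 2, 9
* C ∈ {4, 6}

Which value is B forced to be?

5

The 8 variables draw from only 8 values {1, 2, 3, 4, 5, 6, 8, 9}, so each is used; only F can be 1, hence F = 1.
Among the 7 still-open variables, 3 fits only G (and all 7 values in {2, 3, 4, 5, 6, 8, 9} must be used), so G = 3.
The 6 still-open variables together cover exactly {2, 4, 5, 6, 8, 9} — 6 values for 6 variables — and 8 appears only in A's list, so A = 8.
The 5 still-open variables together cover exactly {2, 4, 5, 6, 9} — 5 values for 5 variables — and 5 appears only in B's list, so B = 5.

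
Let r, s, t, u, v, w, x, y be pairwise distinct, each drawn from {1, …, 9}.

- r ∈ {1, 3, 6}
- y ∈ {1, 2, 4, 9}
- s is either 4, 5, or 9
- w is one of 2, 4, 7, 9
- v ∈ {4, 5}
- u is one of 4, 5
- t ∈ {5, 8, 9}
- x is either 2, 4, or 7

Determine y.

u and v between them cover only {4, 5} — a naked pair. Remove those values from s, t, w, x, y.
s has just one choice, so s = 9. Strike 9 from t, w, y.
That leaves t = 8.
w and x between them cover only {2, 7} — a naked pair. Remove those values from y.
So y = 1.

1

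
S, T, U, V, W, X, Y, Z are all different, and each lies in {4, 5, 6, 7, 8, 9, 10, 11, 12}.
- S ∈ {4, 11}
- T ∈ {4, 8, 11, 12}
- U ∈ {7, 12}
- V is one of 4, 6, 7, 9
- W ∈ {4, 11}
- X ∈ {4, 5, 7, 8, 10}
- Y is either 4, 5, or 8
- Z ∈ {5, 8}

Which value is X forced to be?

10

S and W share exactly the 2 values {4, 11}; by pigeonhole those values go to them, so strike 4, 11 from T, V, X, Y.
Y and Z share exactly the 2 values {5, 8}; by pigeonhole those values go to them, so strike 5, 8 from T, X.
T's domain is down to {12}, so T = 12. So U can't be 12.
That leaves U = 7. Eliminate 7 elsewhere: V, X.
So X = 10.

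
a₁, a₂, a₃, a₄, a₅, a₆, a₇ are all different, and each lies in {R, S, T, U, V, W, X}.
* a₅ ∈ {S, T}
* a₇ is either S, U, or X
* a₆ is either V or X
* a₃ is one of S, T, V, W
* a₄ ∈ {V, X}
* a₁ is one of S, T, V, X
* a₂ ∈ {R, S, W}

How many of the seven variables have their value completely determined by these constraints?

3

The 7 variables together cover exactly {R, S, T, U, V, W, X} — 7 values for 7 variables — and R appears only in a₂'s list, so a₂ = R.
The 6 still-open variables together cover exactly {S, T, U, V, W, X} — 6 values for 6 variables — and U appears only in a₇'s list, so a₇ = U.
Among the 5 still-open variables, W fits only a₃ (and all 5 values in {S, T, V, W, X} must be used), so a₃ = W.
The 2 variables a₄ and a₆ are confined to {V, X}, which locks those values in; drop them from a₁.
Determined: a₂=R, a₃=W, a₇=U. The other variables each still have more than one consistent value. That makes 3.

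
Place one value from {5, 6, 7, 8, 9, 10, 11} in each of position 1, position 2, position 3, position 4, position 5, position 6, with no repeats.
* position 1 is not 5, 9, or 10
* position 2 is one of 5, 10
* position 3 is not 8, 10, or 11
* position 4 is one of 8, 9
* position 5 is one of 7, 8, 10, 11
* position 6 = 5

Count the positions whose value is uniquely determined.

position 6 has just one choice, so position 6 = 5. Eliminate 5 elsewhere: position 2, position 3.
position 2 has just one choice, so position 2 = 10. Remove 10 from position 5.
Determined: position 2=10, position 6=5. The other positions each still have more than one consistent value. That makes 2.

2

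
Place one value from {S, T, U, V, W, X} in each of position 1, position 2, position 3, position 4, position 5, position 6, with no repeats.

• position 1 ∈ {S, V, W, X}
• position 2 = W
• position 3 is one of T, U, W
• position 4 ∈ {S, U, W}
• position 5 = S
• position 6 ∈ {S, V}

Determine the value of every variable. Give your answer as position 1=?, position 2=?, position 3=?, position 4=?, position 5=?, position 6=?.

position 1=X, position 2=W, position 3=T, position 4=U, position 5=S, position 6=V

position 2's domain is down to {W}, so position 2 = W. So position 1, position 3, position 4 can't be W.
position 5 must be S (only option left). Eliminate S elsewhere: position 1, position 4, position 6.
That leaves position 6 = V. Eliminate V elsewhere: position 1.
position 1 has just one choice, so position 1 = X.
position 4's domain is down to {U}, so position 4 = U. So position 3 can't be U.
position 3's domain is down to {T}, so position 3 = T.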